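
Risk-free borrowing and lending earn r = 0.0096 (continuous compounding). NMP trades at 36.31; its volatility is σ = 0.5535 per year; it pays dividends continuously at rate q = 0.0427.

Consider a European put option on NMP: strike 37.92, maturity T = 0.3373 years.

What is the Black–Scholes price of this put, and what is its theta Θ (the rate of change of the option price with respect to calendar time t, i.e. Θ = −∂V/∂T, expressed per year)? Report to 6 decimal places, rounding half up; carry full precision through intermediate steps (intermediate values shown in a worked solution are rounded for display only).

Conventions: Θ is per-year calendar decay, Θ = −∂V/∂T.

σ√T = 0.5535·√0.3373 = 0.321459
d₁ = (ln(S/K) + (r−q+σ²/2)T) / (σ√T) = (ln(36.31/37.92) + (0.0096−0.0427+0.5535²/2)·0.3373) / 0.321459 = (-0.043385 + 0.040503) / 0.321459 = -0.008966
d₂ = d₁ − σ√T = -0.008966 − 0.321459 = -0.330425
e^{−rT} = 0.996767
e^{−qT} = 0.985701
N(−d₁) = 0.503577,  N(−d₂) = 0.629461
Put price V = K·e^{−rT}·N(−d₂) − S·e^{−qT}·N(−d₁) = 23.791979 − 18.023408 = 5.768570
φ(d₁) = (1/√(2π))·e^{−d₁²/2} = 0.398926
Θ = −S·e^{−qT}·φ(d₁)·σ/(2√T) − q·S·e^{−qT}·N(−d₁) + r·K·e^{−rT}·N(−d₂) = −6.803671 − 0.769600 + 0.228403 = -7.344867

price = 5.768570
Θ = -7.344867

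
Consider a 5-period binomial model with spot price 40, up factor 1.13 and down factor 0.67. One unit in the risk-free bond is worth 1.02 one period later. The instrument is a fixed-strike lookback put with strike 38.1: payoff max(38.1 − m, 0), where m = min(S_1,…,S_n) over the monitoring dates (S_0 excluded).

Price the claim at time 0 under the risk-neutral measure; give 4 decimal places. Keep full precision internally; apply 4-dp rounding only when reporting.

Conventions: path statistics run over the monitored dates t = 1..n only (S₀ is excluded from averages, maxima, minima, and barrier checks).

Risk-neutral up-probability p* = (R−d)/(u−d) = (1.02−0.67)/(1.13−0.67) = 0.7609; the claim prices as the p*-weighted sum of path payoffs discounted by R^5.
Enumerate all 2^5 = 32 price paths (U = up ×1.13, D = down ×0.67); each path with k up-moves has probability p*^k·(1−p*)^(5−k).
DDDDD: m=5.4005, payoff=32.6995, prob=0.000782
UDDDD: m=9.1083, payoff=28.9917, prob=0.002488
DUDDD: m=9.1083, payoff=28.9917, prob=0.002488
UUDDD: m=15.3618, payoff=22.7382, prob=0.007916
DDUDD: m=9.1083, payoff=28.9917, prob=0.002488
UDUDD: m=15.3618, payoff=22.7382, prob=0.007916
DUUDD: m=15.3618, payoff=22.7382, prob=0.007916
UUUDD: m=25.9087, payoff=12.1913, prob=0.025188
DDDUD: m=9.1083, payoff=28.9917, prob=0.002488
UDDUD: m=15.3618, payoff=22.7382, prob=0.007916
DUDUD: m=15.3618, payoff=22.7382, prob=0.007916
UUDUD: m=25.9087, payoff=12.1913, prob=0.025188
DDUUD: m=15.3618, payoff=22.7382, prob=0.007916
UDUUD: m=25.9087, payoff=12.1913, prob=0.025188
DUUUD: m=25.9087, payoff=12.1913, prob=0.025188
UUUUD: m=43.6967, payoff=0.0000, prob=0.080145
DDDDU: m=8.0604, payoff=30.0396, prob=0.002488
UDDDU: m=13.5945, payoff=24.5055, prob=0.007916
DUDDU: m=13.5945, payoff=24.5055, prob=0.007916
UUDDU: m=22.9280, payoff=15.1720, prob=0.025188
DDUDU: m=13.5945, payoff=24.5055, prob=0.007916
UDUDU: m=22.9280, payoff=15.1720, prob=0.025188
DUUDU: m=22.9280, payoff=15.1720, prob=0.025188
UUUDU: m=38.6696, payoff=0.0000, prob=0.080145
DDDUU: m=12.0305, payoff=26.0695, prob=0.007916
UDDUU: m=20.2903, payoff=17.8097, prob=0.025188
DUDUU: m=20.2903, payoff=17.8097, prob=0.025188
UUDUU: m=34.2209, payoff=3.8791, prob=0.080145
DDUUU: m=17.9560, payoff=20.1440, prob=0.025188
UDUUU: m=30.2840, payoff=7.8160, prob=0.080145
DUUUU: m=26.8000, payoff=11.3000, prob=0.080145
UUUUU: m=45.2000, payoff=0.0000, prob=0.255006
Price = Σ prob·payoff / R^5 = 7.879536 / 1.104081 = 7.1367

price = 7.1367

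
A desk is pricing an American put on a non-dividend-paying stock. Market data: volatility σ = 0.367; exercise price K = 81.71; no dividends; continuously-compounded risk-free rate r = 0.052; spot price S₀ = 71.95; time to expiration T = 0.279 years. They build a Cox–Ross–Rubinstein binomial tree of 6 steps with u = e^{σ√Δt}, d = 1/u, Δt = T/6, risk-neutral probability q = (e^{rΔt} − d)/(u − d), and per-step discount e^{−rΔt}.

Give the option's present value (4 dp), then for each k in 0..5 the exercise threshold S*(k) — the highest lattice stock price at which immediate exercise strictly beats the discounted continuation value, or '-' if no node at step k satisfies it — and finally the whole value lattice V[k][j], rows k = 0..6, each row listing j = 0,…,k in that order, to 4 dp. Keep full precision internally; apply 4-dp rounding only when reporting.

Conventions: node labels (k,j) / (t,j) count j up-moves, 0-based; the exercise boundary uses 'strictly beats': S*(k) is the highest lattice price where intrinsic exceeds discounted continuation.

Δt=0.04650, u=1.08236, d=0.92391, q=0.49550, disc=e^(-rΔt)=0.99758
k=6 terminal: V=max(K-S,0) → 36.9580 29.2834 20.2926 9.7600 0.0000 0.0000 0.0000
k=5: j=0 S=48.4375 intr=33.2725 cont=33.0751 V=33.2725[EX]; j=1 S=56.7442 intr=24.9658 cont=24.7685 V=24.9658[EX]; j=2 S=66.4754 intr=15.2346 cont=15.0373 V=15.2346[EX]; j=3 S=77.8755 intr=3.8345 cont=4.9120 V=4.9120[hold]; j=4 S=91.2305 intr=0.0000 cont=0.0000 V=0.0000[hold]; j=5 S=106.8759 intr=0.0000 cont=0.0000 V=0.0000[hold]  S*(5)=66.4754
k=4: j=0 S=52.4266 intr=29.2834 cont=29.0861 V=29.2834[EX]; j=1 S=61.4174 intr=20.2926 cont=20.0953 V=20.2926[EX]; j=2 S=71.9500 intr=9.7600 cont=10.0952 V=10.0952[hold]; j=3 S=84.2889 intr=0.0000 cont=2.4721 V=2.4721[hold]; j=4 S=98.7438 intr=0.0000 cont=0.0000 V=0.0000[hold]  S*(4)=61.4174
k=3: j=0 S=56.7442 intr=24.9658 cont=24.7685 V=24.9658[EX]; j=1 S=66.4754 intr=15.2346 cont=15.2030 V=15.2346[EX]; j=2 S=77.8755 intr=3.8345 cont=6.3027 V=6.3027[hold]; j=3 S=91.2305 intr=0.0000 cont=1.2441 V=1.2441[hold]  S*(3)=66.4754
k=2: j=0 S=61.4174 intr=20.2926 cont=20.0953 V=20.2926[EX]; j=1 S=71.9500 intr=9.7600 cont=10.7827 V=10.7827[hold]; j=2 S=84.2889 intr=0.0000 cont=3.7870 V=3.7870[hold]  S*(2)=61.4174
k=1: j=0 S=66.4754 intr=15.2346 cont=15.5428 V=15.5428[hold]; j=1 S=77.8755 intr=3.8345 cont=7.2986 V=7.2986[hold]  S*(1)=-
k=0: j=0 S=71.9500 intr=9.7600 cont=11.4301 V=11.4301[hold]  S*(0)=-

price = 11.4301
boundary = - - 61.4174 66.4754 61.4174 66.4754
tree:
11.4301
15.5428 7.2986
20.2926 10.7827 3.7870
24.9658 15.2346 6.3027 1.2441
29.2834 20.2926 10.0952 2.4721 0.0000
33.2725 24.9658 15.2346 4.9120 0.0000 0.0000
36.9580 29.2834 20.2926 9.7600 0.0000 0.0000 0.0000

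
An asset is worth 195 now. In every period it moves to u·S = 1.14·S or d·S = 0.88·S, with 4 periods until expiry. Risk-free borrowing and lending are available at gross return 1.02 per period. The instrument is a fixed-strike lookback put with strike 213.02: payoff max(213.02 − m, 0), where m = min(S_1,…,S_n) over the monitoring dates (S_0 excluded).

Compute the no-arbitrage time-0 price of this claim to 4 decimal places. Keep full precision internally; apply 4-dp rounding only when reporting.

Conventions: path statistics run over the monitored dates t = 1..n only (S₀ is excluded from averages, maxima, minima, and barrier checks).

price = 33.4602

With p* = (R−d)/(u−d) = 0.5385, sum probability × payoff across the paths and divide by R^4.
Enumerate all 2^4 = 16 price paths (U = up ×1.14, D = down ×0.88); each path with k up-moves has probability p*^k·(1−p*)^(4−k).
DDDD: m=116.9406, payoff=96.0794, prob=0.045377
UDDD: m=151.4912, payoff=61.5288, prob=0.052939
DUDD: m=151.4912, payoff=61.5288, prob=0.052939
UUDD: m=196.2500, payoff=16.7700, prob=0.061763
DDUD: m=151.0080, payoff=62.0120, prob=0.052939
UDUD: m=195.6240, payoff=17.3960, prob=0.061763
DUUD: m=171.6000, payoff=41.4200, prob=0.061763
UUUD: m=222.3000, payoff=0.0000, prob=0.072056
DDDU: m=132.8870, payoff=80.1330, prob=0.052939
UDDU: m=172.1491, payoff=40.8709, prob=0.061763
DUDU: m=171.6000, payoff=41.4200, prob=0.061763
UUDU: m=222.3000, payoff=0.0000, prob=0.072056
DDUU: m=151.0080, payoff=62.0120, prob=0.061763
UDUU: m=195.6240, payoff=17.3960, prob=0.072056
DUUU: m=171.6000, payoff=41.4200, prob=0.072056
UUUU: m=222.3000, payoff=0.0000, prob=0.084066
Price = Σ prob·payoff / R^4 = 36.218354 / 1.082432 = 33.4602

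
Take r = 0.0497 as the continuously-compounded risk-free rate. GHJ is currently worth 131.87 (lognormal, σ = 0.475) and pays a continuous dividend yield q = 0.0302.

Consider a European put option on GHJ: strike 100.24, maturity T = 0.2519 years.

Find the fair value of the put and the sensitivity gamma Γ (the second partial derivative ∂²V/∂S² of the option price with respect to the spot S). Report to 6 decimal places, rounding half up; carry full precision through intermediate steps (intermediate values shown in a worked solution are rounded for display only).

σ√T = 0.475·√0.2519 = 0.238401
d₁ = (ln(S/K) + (r−q+σ²/2)T) / (σ√T) = (ln(131.87/100.24) + (0.0497−0.0302+0.475²/2)·0.2519) / 0.238401 = (0.274249 + 0.033330) / 0.238401 = 1.290175
d₂ = d₁ − σ√T = 1.290175 − 0.238401 = 1.051774
e^{−rT} = 0.987559
e^{−qT} = 0.992421
N(−d₁) = 0.098495,  N(−d₂) = 0.146452
Put price V = K·e^{−rT}·N(−d₂) − S·e^{−qT}·N(−d₁) = 14.497657 − 12.890090 = 1.607567
φ(d₁) = (1/√(2π))·e^{−d₁²/2} = 0.173563
Γ = e^{−qT}·φ(d₁) / (S·σ·√T) = 0.005479

price = 1.607567
Γ = 0.005479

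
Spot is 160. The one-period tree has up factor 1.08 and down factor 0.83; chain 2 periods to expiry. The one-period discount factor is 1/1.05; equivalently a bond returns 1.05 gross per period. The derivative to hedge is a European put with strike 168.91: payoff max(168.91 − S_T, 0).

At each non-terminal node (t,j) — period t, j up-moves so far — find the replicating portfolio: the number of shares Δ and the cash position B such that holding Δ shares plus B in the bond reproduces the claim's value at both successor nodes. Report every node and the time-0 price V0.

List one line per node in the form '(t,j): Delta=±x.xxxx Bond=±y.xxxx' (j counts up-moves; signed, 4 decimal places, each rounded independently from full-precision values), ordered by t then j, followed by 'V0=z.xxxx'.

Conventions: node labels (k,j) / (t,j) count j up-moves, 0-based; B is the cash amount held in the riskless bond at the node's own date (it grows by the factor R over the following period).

(0,0): Delta=-0.6288 Bond=106.2647
(1,0): Delta=-1.0000 Bond=160.8667
(1,1): Delta=-0.5900 Bond=104.8567
V0=5.6487

Risk-neutral probability p* = (R−d)/(u−d) = (1.05−0.83)/(1.08−0.83) = 0.8800.
Payoffs at expiry: V(2,0)=58.6860, V(2,1)=25.4860, V(2,2)=0.0000
Node (1,0) S=132.8000: V=(p*·25.4860+(1−p*)·58.6860)/1.05=28.0667; Δ=(25.4860−58.6860)/(143.4240−110.2240)=-1.0000; B=V−Δ·S=160.8667
Node (1,1) S=172.8000: V=(p*·0.0000+(1−p*)·25.4860)/1.05=2.9127; Δ=(0.0000−25.4860)/(186.6240−143.4240)=-0.5900; B=V−Δ·S=104.8567
Node (0,0) S=160.0000: V=(p*·2.9127+(1−p*)·28.0667)/1.05=5.6487; Δ=(2.9127−28.0667)/(172.8000−132.8000)=-0.6288; B=V−Δ·S=106.2647
Verification: the root portfolio costs Δ(0,0)·S0 + B(0,0) = 5.6487, matching V0.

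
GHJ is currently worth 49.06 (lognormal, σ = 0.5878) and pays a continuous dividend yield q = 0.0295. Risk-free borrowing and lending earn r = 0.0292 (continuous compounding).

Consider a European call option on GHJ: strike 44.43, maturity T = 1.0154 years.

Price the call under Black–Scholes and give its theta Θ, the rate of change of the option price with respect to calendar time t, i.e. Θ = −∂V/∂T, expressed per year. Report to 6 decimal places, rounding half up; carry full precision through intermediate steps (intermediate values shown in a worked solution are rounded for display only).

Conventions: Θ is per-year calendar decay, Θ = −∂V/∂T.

price = 12.949079
Θ = -4.589109

σ√T = 0.5878·√1.0154 = 0.592309
d₁ = (ln(S/K) + (r−q+σ²/2)T) / (σ√T) = (ln(49.06/44.43) + (0.0292−0.0295+0.5878²/2)·1.0154) / 0.592309 = (0.099129 + 0.175110) / 0.592309 = 0.463001
d₂ = d₁ − σ√T = 0.463001 − 0.592309 = -0.129308
e^{−rT} = 0.970786
e^{−qT} = 0.970490
N(d₁) = 0.678318,  N(d₂) = 0.448557
Call price V = S·e^{−qT}·N(d₁) − K·e^{−rT}·N(d₂) = 32.296237 − 19.347158 = 12.949079
φ(d₁) = (1/√(2π))·e^{−d₁²/2} = 0.358394
Θ = −S·e^{−qT}·φ(d₁)·σ/(2√T) + q·S·e^{−qT}·N(d₁) − r·K·e^{−rT}·N(d₂) = −4.976911 + 0.952739 − 0.564937 = -4.589109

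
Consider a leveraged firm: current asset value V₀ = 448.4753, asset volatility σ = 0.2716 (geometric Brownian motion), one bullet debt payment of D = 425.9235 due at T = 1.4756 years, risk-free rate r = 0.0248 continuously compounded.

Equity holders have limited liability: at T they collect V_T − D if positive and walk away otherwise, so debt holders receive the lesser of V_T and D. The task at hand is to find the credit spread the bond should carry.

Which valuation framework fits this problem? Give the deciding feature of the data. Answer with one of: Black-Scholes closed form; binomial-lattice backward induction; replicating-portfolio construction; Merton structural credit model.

framework: Merton structural credit model

Key observation: the question is about default risk generated by asset-value dynamics against a debt face of 425.9235 — the structural framework prices exactly that.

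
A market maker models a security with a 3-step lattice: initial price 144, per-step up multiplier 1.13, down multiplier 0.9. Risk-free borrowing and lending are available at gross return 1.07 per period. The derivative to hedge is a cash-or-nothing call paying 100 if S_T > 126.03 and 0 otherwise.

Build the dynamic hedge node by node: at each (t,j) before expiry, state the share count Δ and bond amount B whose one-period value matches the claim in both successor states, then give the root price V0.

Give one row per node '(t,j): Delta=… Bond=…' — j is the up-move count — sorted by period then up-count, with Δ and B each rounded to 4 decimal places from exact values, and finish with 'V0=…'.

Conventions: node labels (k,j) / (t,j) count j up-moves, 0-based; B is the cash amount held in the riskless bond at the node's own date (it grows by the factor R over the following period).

The replicating-portfolio and risk-neutral prices coincide; use p* = (1.07−0.9)/(1.13−0.9) = 0.7391 for the latter.
At maturity the claim pays: V(3,0)=0.0000, V(3,1)=100.0000, V(3,2)=100.0000, V(3,3)=100.0000
  t=2,j=0: stock 116.6400 → up 131.8032 (V=100.0000), down 104.9760 (V=0.0000). Price 69.0776; hedge Δ=3.7276, bond B=-365.7050.
  t=2,j=1: stock 146.4480 → up 165.4862 (V=100.0000), down 131.8032 (V=100.0000). Price 93.4579; hedge Δ=0.0000, bond B=93.4579.
  t=2,j=2: stock 183.8736 → up 207.7772 (V=100.0000), down 165.4862 (V=100.0000). Price 93.4579; hedge Δ=0.0000, bond B=93.4579.
  t=1,j=0: stock 129.6000 → up 146.4480 (V=93.4579), down 116.6400 (V=69.0776). Price 81.3999; hedge Δ=0.8179, bond B=-24.6016.
  t=1,j=1: stock 162.7200 → up 183.8736 (V=93.4579), down 146.4480 (V=93.4579). Price 87.3439; hedge Δ=0.0000, bond B=87.3439.
  t=0,j=0: stock 144.0000 → up 162.7200 (V=87.3439), down 129.6000 (V=81.3999). Price 80.1806; hedge Δ=0.1795, bond B=54.3371.
As a check, the time-0 holding Δ(0,0)·S0 + B(0,0) comes to 80.1806 — exactly V0.

(0,0): Delta=0.1795 Bond=54.3371
(1,0): Delta=0.8179 Bond=-24.6016
(1,1): Delta=0.0000 Bond=87.3439
(2,0): Delta=3.7276 Bond=-365.7050
(2,1): Delta=0.0000 Bond=93.4579
(2,2): Delta=0.0000 Bond=93.4579
V0=80.1806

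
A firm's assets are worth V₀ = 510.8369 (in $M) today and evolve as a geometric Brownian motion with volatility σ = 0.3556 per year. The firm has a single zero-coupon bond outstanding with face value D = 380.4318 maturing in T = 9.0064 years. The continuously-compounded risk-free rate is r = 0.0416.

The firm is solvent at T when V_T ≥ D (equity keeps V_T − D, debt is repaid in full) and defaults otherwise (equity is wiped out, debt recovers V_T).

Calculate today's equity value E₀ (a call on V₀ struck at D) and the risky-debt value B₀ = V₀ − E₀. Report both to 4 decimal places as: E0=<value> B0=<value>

Apply the equity-as-call identities (strike 380.4318, horizon 9.0064 years):
d₁ = [ln(V₀/D) + (r + σ²/2)T] / (σ√T)
   = [ln(510.8369/380.4318) + (0.0416 + 0.5·0.3556²)·9.0064] / (0.3556·√9.0064)
   = [0.294743 + 0.944102] / 1.067179 = 1.160860
d₂ = d₁ − σ√T = 1.160860 − 1.067179 = 0.093681
N(d₁) = 0.877151,  N(d₂) = 0.537319,  e^(−rT) = 0.687519
E₀ = V₀·N(d₁) − D·e^(−rT)·N(d₂)
   = 510.8369·0.877151 − 380.4318·0.687519·0.537319 = 307.543060
B₀ = V₀ − E₀ = 510.8369 − 307.543060 = 203.293840

E0=307.5431 B0=203.2938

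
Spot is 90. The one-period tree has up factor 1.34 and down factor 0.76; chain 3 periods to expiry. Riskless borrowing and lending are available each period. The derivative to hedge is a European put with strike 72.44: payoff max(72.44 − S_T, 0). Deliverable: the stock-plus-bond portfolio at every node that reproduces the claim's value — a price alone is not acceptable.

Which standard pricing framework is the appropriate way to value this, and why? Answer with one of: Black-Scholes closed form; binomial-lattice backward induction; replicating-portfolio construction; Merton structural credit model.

Key observation: a price alone would not answer the question — the per-node share/bond construction on the spot-90, 1.34/0.76 tree is required, and only the replicating-portfolio method yields it.

framework: replicating-portfolio construction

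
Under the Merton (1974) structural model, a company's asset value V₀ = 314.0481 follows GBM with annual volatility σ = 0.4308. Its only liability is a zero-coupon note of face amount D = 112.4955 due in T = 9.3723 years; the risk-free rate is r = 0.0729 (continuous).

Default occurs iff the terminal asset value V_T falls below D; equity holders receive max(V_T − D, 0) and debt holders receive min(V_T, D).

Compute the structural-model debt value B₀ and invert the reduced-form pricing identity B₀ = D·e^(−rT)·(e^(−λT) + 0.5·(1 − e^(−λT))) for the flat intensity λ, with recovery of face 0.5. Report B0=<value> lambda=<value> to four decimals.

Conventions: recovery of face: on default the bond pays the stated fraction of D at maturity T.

B0=49.8474 lambda=0.0300

Equity is a call on the firm's assets struck at D = 112.4955:
d₁ = [ln(V₀/D) + (r + σ²/2)T] / (σ√T)
   = [ln(314.0481/112.4955) + (0.0729 + 0.5·0.4308²)·9.3723] / (0.4308·√9.3723)
   = [1.026633 + 1.552937] / 1.318860 = 1.955908
d₂ = d₁ − σ√T = 1.955908 − 1.318860 = 0.637048
N(d₁) = 0.974762,  N(d₂) = 0.737953,  e^(−rT) = 0.504978
E₀ = V₀·N(d₁) − D·e^(−rT)·N(d₂)
   = 314.0481·0.974762 − 112.4955·0.504978·0.737953 = 264.200707
B₀ = V₀ − E₀ = 314.0481 − 264.200707 = 49.847393
e^(−λT) = (B₀·e^(rT)/D − 0.5)/(1 − 0.5) = (49.8474·1.980285/112.4955 − 0.5)/0.5 = 0.75495106
λ = −ln(0.75495106)/9.3723 = 0.029993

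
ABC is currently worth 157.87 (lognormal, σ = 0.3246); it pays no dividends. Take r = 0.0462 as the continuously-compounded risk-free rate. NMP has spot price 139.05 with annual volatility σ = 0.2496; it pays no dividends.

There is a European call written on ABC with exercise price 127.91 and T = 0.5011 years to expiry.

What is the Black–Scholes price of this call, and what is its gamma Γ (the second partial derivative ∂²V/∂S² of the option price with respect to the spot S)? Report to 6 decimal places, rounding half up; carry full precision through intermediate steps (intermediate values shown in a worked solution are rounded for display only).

price = 35.481401
Γ = 0.005798

σ√T = 0.3246·√0.5011 = 0.229779
d₁ = (ln(S/K) + (r+σ²/2)T) / (σ√T) = (ln(157.87/127.91) + (0.0462+0.3246²/2)·0.5011) / 0.229779 = (0.210445 + 0.049550) / 0.229779 = 1.131500
d₂ = d₁ − σ√T = 1.131500 − 0.229779 = 0.901720
e^{−rT} = 0.977115
N(d₁) = 0.871078,  N(d₂) = 0.816397
Call price V = S·N(d₁) − K·e^{−rT}·N(d₂) = 137.517016 − 102.035614 = 35.481401
φ(d₁) = (1/√(2π))·e^{−d₁²/2} = 0.210329
Γ = φ(d₁) / (S·σ·√T) = 0.005798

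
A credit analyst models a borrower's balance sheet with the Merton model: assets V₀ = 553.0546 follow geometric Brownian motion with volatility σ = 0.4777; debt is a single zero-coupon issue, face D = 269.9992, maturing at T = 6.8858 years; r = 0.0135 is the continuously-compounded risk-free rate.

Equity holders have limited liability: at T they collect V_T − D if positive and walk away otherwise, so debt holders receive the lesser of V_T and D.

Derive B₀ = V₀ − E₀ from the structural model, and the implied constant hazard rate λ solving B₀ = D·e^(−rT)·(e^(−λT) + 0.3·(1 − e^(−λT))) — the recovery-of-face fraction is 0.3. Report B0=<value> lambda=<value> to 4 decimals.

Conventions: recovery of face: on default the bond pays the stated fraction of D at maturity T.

B0=181.0675 lambda=0.0688

Equity is a call on the firm's assets struck at D = 269.9992:
d₁ = [ln(V₀/D) + (r + σ²/2)T] / (σ√T)
   = [ln(553.0546/269.9992) + (0.0135 + 0.5·0.4777²)·6.8858] / (0.4777·√6.8858)
   = [0.717038 + 0.878619] / 1.253523 = 1.272937
d₂ = d₁ − σ√T = 1.272937 − 1.253523 = 0.019414
N(d₁) = 0.898480,  N(d₂) = 0.507744,  e^(−rT) = 0.911231
E₀ = V₀·N(d₁) − D·e^(−rT)·N(d₂)
   = 553.0546·0.898480 − 269.9992·0.911231·0.507744 = 371.987125
B₀ = V₀ − E₀ = 553.0546 − 371.987125 = 181.067475
e^(−λT) = (B₀·e^(rT)/D − 0.3)/(1 − 0.3) = (181.0675·1.097416/269.9992 − 0.3)/0.7 = 0.62278812
λ = −ln(0.62278812)/6.8858 = 0.068772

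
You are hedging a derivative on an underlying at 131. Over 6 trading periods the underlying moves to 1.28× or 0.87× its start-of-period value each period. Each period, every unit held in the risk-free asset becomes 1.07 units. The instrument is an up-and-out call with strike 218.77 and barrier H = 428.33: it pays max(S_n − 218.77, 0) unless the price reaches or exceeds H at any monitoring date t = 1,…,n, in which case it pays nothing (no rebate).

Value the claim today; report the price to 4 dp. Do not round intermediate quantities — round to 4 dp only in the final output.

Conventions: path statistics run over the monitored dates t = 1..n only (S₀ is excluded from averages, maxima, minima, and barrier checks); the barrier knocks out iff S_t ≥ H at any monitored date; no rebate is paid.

price = 15.1828

No-arbitrage gives p* = (R−d)/(u−d) = 0.4878: enumerate every path, weight its payoff by its p*-probability, and discount by R^6.
Enumerate all 2^6 = 64 price paths (U = up ×1.28, D = down ×0.87); each path with k up-moves has probability p*^k·(1−p*)^(6−k).
DDDDDD: M=113.9700, payoff=0.0000, prob=0.018056
UDDDDD: M=167.6800, payoff=0.0000, prob=0.017196
DUDDDD: M=145.8816, payoff=0.0000, prob=0.017196
UUDDDD: M=214.6304, payoff=0.0000, prob=0.016377
DDUDDD: M=126.9170, payoff=0.0000, prob=0.017196
UDUDDD: M=186.7284, payoff=0.0000, prob=0.016377
DUUDDD: M=186.7284, payoff=0.0000, prob=0.016377
UUUDDD: M=274.7269, payoff=0.0000, prob=0.015597
DDDUDD: M=113.9700, payoff=0.0000, prob=0.017196
UDDUDD: M=167.6800, payoff=0.0000, prob=0.016377
DUDUDD: M=162.4537, payoff=0.0000, prob=0.016377
UUDUDD: M=239.0124, payoff=0.0000, prob=0.015597
DDUUDD: M=162.4537, payoff=0.0000, prob=0.016377
UDUUDD: M=239.0124, payoff=0.0000, prob=0.015597
DUUUDD: M=239.0124, payoff=0.0000, prob=0.015597
UUUUDD: M=351.6504, payoff=47.3942, prob=0.014854
DDDDUD: M=113.9700, payoff=0.0000, prob=0.017196
UDDDUD: M=167.6800, payoff=0.0000, prob=0.016377
DUDDUD: M=145.8816, payoff=0.0000, prob=0.016377
UUDDUD: M=214.6304, payoff=0.0000, prob=0.015597
DDUDUD: M=141.3348, payoff=0.0000, prob=0.016377
UDUDUD: M=207.9408, payoff=0.0000, prob=0.015597
DUUDUD: M=207.9408, payoff=0.0000, prob=0.015597
UUUDUD: M=305.9359, payoff=47.3942, prob=0.014854
DDDUUD: M=141.3348, payoff=0.0000, prob=0.016377
UDDUUD: M=207.9408, payoff=0.0000, prob=0.015597
DUDUUD: M=207.9408, payoff=0.0000, prob=0.015597
UUDUUD: M=305.9359, payoff=47.3942, prob=0.014854
DDUUUD: M=207.9408, payoff=0.0000, prob=0.015597
UDUUUD: M=305.9359, payoff=47.3942, prob=0.014854
DUUUUD: M=305.9359, payoff=47.3942, prob=0.014854
UUUUUD: M=450.1126, payoff=0.0000, prob=0.014147
DDDDDU: M=113.9700, payoff=0.0000, prob=0.017196
UDDDDU: M=167.6800, payoff=0.0000, prob=0.016377
DUDDDU: M=145.8816, payoff=0.0000, prob=0.016377
UUDDDU: M=214.6304, payoff=0.0000, prob=0.015597
DDUDDU: M=126.9170, payoff=0.0000, prob=0.016377
UDUDDU: M=186.7284, payoff=0.0000, prob=0.015597
DUUDDU: M=186.7284, payoff=0.0000, prob=0.015597
UUUDDU: M=274.7269, payoff=47.3942, prob=0.014854
DDDUDU: M=122.9612, payoff=0.0000, prob=0.016377
UDDUDU: M=180.9085, payoff=0.0000, prob=0.015597
DUDUDU: M=180.9085, payoff=0.0000, prob=0.015597
UUDUDU: M=266.1642, payoff=47.3942, prob=0.014854
DDUUDU: M=180.9085, payoff=0.0000, prob=0.015597
UDUUDU: M=266.1642, payoff=47.3942, prob=0.014854
DUUUDU: M=266.1642, payoff=47.3942, prob=0.014854
UUUUDU: M=391.5979, payoff=172.8279, prob=0.014147
DDDDUU: M=122.9612, payoff=0.0000, prob=0.016377
UDDDUU: M=180.9085, payoff=0.0000, prob=0.015597
DUDDUU: M=180.9085, payoff=0.0000, prob=0.015597
UUDDUU: M=266.1642, payoff=47.3942, prob=0.014854
DDUDUU: M=180.9085, payoff=0.0000, prob=0.015597
UDUDUU: M=266.1642, payoff=47.3942, prob=0.014854
DUUDUU: M=266.1642, payoff=47.3942, prob=0.014854
UUUDUU: M=391.5979, payoff=172.8279, prob=0.014147
DDDUUU: M=180.9085, payoff=0.0000, prob=0.015597
UDDUUU: M=266.1642, payoff=47.3942, prob=0.014854
DUDUUU: M=266.1642, payoff=47.3942, prob=0.014854
UUDUUU: M=391.5979, payoff=172.8279, prob=0.014147
DDUUUU: M=266.1642, payoff=47.3942, prob=0.014854
UDUUUU: M=391.5979, payoff=172.8279, prob=0.014147
DUUUUU: M=391.5979, payoff=172.8279, prob=0.014147
UUUUUU: M=576.1441, payoff=0.0000, prob=0.013473
Price = Σ prob·payoff / R^6 = 22.785233 / 1.500730 = 15.1828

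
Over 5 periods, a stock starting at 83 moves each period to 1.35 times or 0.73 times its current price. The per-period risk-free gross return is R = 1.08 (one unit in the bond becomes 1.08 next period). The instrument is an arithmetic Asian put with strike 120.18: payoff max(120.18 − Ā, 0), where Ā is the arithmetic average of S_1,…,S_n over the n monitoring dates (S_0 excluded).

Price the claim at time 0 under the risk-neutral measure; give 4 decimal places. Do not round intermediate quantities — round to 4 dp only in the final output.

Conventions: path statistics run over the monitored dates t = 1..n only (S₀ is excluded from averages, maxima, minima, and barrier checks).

No-arbitrage gives p* = (R−d)/(u−d) = 0.5645: enumerate every path, weight its payoff by its p*-probability, and discount by R^5.
Enumerate all 2^5 = 32 price paths (U = up ×1.35, D = down ×0.73); each path with k up-moves has probability p*^k·(1−p*)^(5−k).
DDDDD: Ā=35.5772, payoff=84.6028, prob=0.015662
UDDDD: Ā=65.7935, payoff=54.3865, prob=0.020303
DUDDD: Ā=55.5015, payoff=64.6785, prob=0.020303
UUDDD: Ā=102.6398, payoff=17.5402, prob=0.026319
DDUDD: Ā=47.9883, payoff=72.1917, prob=0.020303
UDUDD: Ā=88.7456, payoff=31.4344, prob=0.026319
DUUDD: Ā=78.4536, payoff=41.7264, prob=0.026319
UUUDD: Ā=145.0854, payoff=0.0000, prob=0.034117
DDDUD: Ā=42.5037, payoff=77.6763, prob=0.020303
UDDUD: Ā=78.6028, payoff=41.5772, prob=0.026319
DUDUD: Ā=68.3108, payoff=51.8692, prob=0.026319
UUDUD: Ā=126.3282, payoff=0.0000, prob=0.034117
DDUUD: Ā=60.7976, payoff=59.3824, prob=0.026319
UDUUD: Ā=112.4340, payoff=7.7460, prob=0.034117
DUUUD: Ā=102.1420, payoff=18.0380, prob=0.034117
UUUUD: Ā=188.8927, payoff=0.0000, prob=0.044226
DDDDU: Ā=38.5000, payoff=81.6800, prob=0.020303
UDDDU: Ā=71.1986, payoff=48.9814, prob=0.026319
DUDDU: Ā=60.9066, payoff=59.2734, prob=0.026319
UUDDU: Ā=112.6355, payoff=7.5445, prob=0.034117
DDUDU: Ā=53.3934, payoff=66.7866, prob=0.026319
UDUDU: Ā=98.7413, payoff=21.4387, prob=0.034117
DUUDU: Ā=88.4493, payoff=31.7307, prob=0.034117
UUUDU: Ā=163.5706, payoff=0.0000, prob=0.044226
DDDUU: Ā=47.9088, payoff=72.2712, prob=0.026319
UDDUU: Ā=88.5985, payoff=31.5815, prob=0.034117
DUDUU: Ā=78.3065, payoff=41.8735, prob=0.034117
UUDUU: Ā=144.8134, payoff=0.0000, prob=0.044226
DDUUU: Ā=70.7933, payoff=49.3867, prob=0.034117
UDUUU: Ā=130.9192, payoff=0.0000, prob=0.044226
DUUUU: Ā=120.6272, payoff=0.0000, prob=0.044226
UUUUU: Ā=223.0777, payoff=0.0000, prob=0.057330
Price = Σ prob·payoff / R^5 = 28.504204 / 1.469328 = 19.3995

price = 19.3995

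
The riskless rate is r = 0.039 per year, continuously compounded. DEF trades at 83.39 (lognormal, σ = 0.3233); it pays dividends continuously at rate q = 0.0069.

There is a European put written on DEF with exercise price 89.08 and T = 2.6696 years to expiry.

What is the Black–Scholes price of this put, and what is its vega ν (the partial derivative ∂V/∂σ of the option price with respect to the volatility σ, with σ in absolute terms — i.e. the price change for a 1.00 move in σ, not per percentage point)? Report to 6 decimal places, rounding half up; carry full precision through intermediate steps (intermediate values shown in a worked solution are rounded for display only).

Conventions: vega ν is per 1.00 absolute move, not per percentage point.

σ√T = 0.3233·√2.6696 = 0.528237
d₁ = (ln(S/K) + (r−q+σ²/2)T) / (σ√T) = (ln(83.39/89.08) + (0.039−0.0069+0.3233²/2)·2.6696) / 0.528237 = (-0.066006 + 0.225211) / 0.528237 = 0.301389
d₂ = d₁ − σ√T = 0.301389 − 0.528237 = -0.226848
e^{−rT} = 0.901122
e^{−qT} = 0.981748
N(−d₁) = 0.381559,  N(−d₂) = 0.589729
Put price V = K·e^{−rT}·N(−d₂) − S·e^{−qT}·N(−d₁) = 47.338705 − 31.237463 = 16.101242
φ(d₁) = (1/√(2π))·e^{−d₁²/2} = 0.381229
ν = S·e^{−qT}·φ(d₁)·√T = 50.994422

price = 16.101242
ν = 50.994422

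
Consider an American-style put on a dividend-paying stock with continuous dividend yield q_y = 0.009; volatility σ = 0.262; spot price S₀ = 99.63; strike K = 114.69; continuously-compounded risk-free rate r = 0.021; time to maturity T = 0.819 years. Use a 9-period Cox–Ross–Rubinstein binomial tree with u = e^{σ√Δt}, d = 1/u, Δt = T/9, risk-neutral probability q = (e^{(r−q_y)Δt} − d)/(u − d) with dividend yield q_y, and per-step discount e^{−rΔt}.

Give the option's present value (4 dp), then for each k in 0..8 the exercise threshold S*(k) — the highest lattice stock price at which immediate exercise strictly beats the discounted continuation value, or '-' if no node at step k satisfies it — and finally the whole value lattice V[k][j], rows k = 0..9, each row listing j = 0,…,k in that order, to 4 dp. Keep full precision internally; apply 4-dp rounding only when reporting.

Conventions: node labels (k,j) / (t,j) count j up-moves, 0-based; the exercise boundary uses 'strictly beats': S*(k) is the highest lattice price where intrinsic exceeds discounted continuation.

Δt=0.09100, u=1.08224, d=0.92401, q=0.48716, disc=e^(-rΔt)=0.99809
k=9 terminal: V=max(K-S,0) → 65.7721 57.3949 47.5832 36.0912 22.6312 6.8662 0.0000 0.0000 0.0000 0.0000
k=8: j=0 S=52.9411 intr=61.7489 cont=61.5733 V=61.7489[EX]; j=1 S=62.0072 intr=52.6828 cont=52.5146 V=52.6828[EX]; j=2 S=72.6259 intr=42.0641 cont=41.9046 V=42.0641[EX]; j=3 S=85.0630 intr=29.6270 cont=29.4777 V=29.6270[EX]; j=4 S=99.6300 intr=15.0600 cont=14.9226 V=15.0600[EX]; j=5 S=116.6916 intr=0.0000 cont=3.5145 V=3.5145[hold]; j=6 S=136.6749 intr=0.0000 cont=0.0000 V=0.0000[hold]; j=7 S=160.0804 intr=0.0000 cont=0.0000 V=0.0000[hold]; j=8 S=187.4940 intr=0.0000 cont=0.0000 V=0.0000[hold]  S*(8)=99.6300
k=7: j=0 S=57.2951 intr=57.3949 cont=57.2228 V=57.3949[EX]; j=1 S=67.1068 intr=47.5832 cont=47.4191 V=47.5832[EX]; j=2 S=78.5988 intr=36.0912 cont=35.9365 V=36.0912[EX]; j=3 S=92.0588 intr=22.6312 cont=22.4876 V=22.6312[EX]; j=4 S=107.8238 intr=6.8662 cont=9.4175 V=9.4175[hold]; j=5 S=126.2886 intr=0.0000 cont=1.7990 V=1.7990[hold]; j=6 S=147.9154 intr=0.0000 cont=0.0000 V=0.0000[hold]; j=7 S=173.2458 intr=0.0000 cont=0.0000 V=0.0000[hold]  S*(7)=92.0588
k=6: j=0 S=62.0072 intr=52.6828 cont=52.5146 V=52.6828[EX]; j=1 S=72.6259 intr=42.0641 cont=41.9046 V=42.0641[EX]; j=2 S=85.0630 intr=29.6270 cont=29.4777 V=29.6270[EX]; j=3 S=99.6300 intr=15.0600 cont=16.1632 V=16.1632[hold]; j=4 S=116.6916 intr=0.0000 cont=5.6952 V=5.6952[hold]; j=5 S=136.6749 intr=0.0000 cont=0.9208 V=0.9208[hold]; j=6 S=160.0804 intr=0.0000 cont=0.0000 V=0.0000[hold]  S*(6)=85.0630
k=5: j=0 S=67.1068 intr=47.5832 cont=47.4191 V=47.5832[EX]; j=1 S=78.5988 intr=36.0912 cont=35.9365 V=36.0912[EX]; j=2 S=92.0588 intr=22.6312 cont=23.0239 V=23.0239[hold]; j=3 S=107.8238 intr=6.8662 cont=11.0425 V=11.0425[hold]; j=4 S=126.2886 intr=0.0000 cont=3.3629 V=3.3629[hold]; j=5 S=147.9154 intr=0.0000 cont=0.4713 V=0.4713[hold]  S*(5)=78.5988
k=4: j=0 S=72.6259 intr=42.0641 cont=41.9046 V=42.0641[EX]; j=1 S=85.0630 intr=29.6270 cont=29.6686 V=29.6686[hold]; j=2 S=99.6300 intr=15.0600 cont=17.1543 V=17.1543[hold]; j=3 S=116.6916 intr=0.0000 cont=7.2874 V=7.2874[hold]; j=4 S=136.6749 intr=0.0000 cont=1.9505 V=1.9505[hold]  S*(4)=72.6259
k=3: j=0 S=78.5988 intr=36.0912 cont=35.9568 V=36.0912[EX]; j=1 S=92.0588 intr=22.6312 cont=23.5272 V=23.5272[hold]; j=2 S=107.8238 intr=6.8662 cont=12.3240 V=12.3240[hold]; j=3 S=126.2886 intr=0.0000 cont=4.6786 V=4.6786[hold]  S*(3)=78.5988
k=2: j=0 S=85.0630 intr=29.6270 cont=29.9133 V=29.9133[hold]; j=1 S=99.6300 intr=15.0600 cont=18.0350 V=18.0350[hold]; j=2 S=116.6916 intr=0.0000 cont=8.5831 V=8.5831[hold]  S*(2)=-
k=1: j=0 S=92.0588 intr=22.6312 cont=24.0807 V=24.0807[hold]; j=1 S=107.8238 intr=6.8662 cont=13.4048 V=13.4048[hold]  S*(1)=-
k=0: j=0 S=99.6300 intr=15.0600 cont=18.8438 V=18.8438[hold]  S*(0)=-

price = 18.8438
boundary = - - - 78.5988 72.6259 78.5988 85.0630 92.0588 99.6300
tree:
18.8438
24.0807 13.4048
29.9133 18.0350 8.5831
36.0912 23.5272 12.3240 4.6786
42.0641 29.6686 17.1543 7.2874 1.9505
47.5832 36.0912 23.0239 11.0425 3.3629 0.4713
52.6828 42.0641 29.6270 16.1632 5.6952 0.9208 0.0000
57.3949 47.5832 36.0912 22.6312 9.4175 1.7990 0.0000 0.0000
61.7489 52.6828 42.0641 29.6270 15.0600 3.5145 0.0000 0.0000 0.0000
65.7721 57.3949 47.5832 36.0912 22.6312 6.8662 0.0000 0.0000 0.0000 0.0000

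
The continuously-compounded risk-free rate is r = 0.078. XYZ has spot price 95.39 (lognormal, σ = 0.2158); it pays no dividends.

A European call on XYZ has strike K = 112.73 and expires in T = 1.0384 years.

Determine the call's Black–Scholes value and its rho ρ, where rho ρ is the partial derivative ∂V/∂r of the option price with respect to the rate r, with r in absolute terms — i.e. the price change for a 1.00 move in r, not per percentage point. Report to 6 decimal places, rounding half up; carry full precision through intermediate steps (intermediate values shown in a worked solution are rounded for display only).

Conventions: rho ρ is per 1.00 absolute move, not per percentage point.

price = 5.098309
ρ = 33.263284

σ√T = 0.2158·√1.0384 = 0.219904
d₁ = (ln(S/K) + (r+σ²/2)T) / (σ√T) = (ln(95.39/112.73) + (0.078+0.2158²/2)·1.0384) / 0.219904 = (-0.167022 + 0.105174) / 0.219904 = -0.281248
d₂ = d₁ − σ√T = -0.281248 − 0.219904 = -0.501152
e^{−rT} = 0.922198
N(d₁) = 0.389260,  N(d₂) = 0.308132
Call price V = S·N(d₁) − K·e^{−rT}·N(d₂) = 37.131518 − 32.033209 = 5.098309
ρ = K·T·e^{−rT}·N(d₂) = 33.263284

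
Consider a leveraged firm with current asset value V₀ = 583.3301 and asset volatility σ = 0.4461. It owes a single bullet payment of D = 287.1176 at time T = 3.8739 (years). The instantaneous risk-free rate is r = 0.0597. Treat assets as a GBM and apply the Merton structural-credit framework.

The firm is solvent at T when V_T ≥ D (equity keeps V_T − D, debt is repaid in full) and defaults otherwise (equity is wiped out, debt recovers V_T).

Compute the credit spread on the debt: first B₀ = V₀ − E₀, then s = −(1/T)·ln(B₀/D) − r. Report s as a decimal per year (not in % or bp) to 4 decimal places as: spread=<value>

spread=0.0260

With assets at 583.3301 and a single debt payment of 287.1176 at 3.8739 years:
d₁ = [ln(V₀/D) + (r + σ²/2)T] / (σ√T)
   = [ln(583.3301/287.1176) + (0.0597 + 0.5·0.4461²)·3.8739] / (0.4461·√3.8739)
   = [0.708861 + 0.616735] / 0.878024 = 1.509749
d₂ = d₁ − σ√T = 1.509749 − 0.878024 = 0.631725
N(d₁) = 0.934446,  N(d₂) = 0.736217,  e^(−rT) = 0.793524
E₀ = V₀·N(d₁) − D·e^(−rT)·N(d₂)
   = 583.3301·0.934446 − 287.1176·0.793524·0.736217 = 377.354975
B₀ = V₀ − E₀ = 583.3301 − 377.354975 = 205.975125
spread = −(1/T)·ln(B₀/D) − r = −(1/3.8739)·ln(205.975125/287.1176) − 0.0597 = 0.02603698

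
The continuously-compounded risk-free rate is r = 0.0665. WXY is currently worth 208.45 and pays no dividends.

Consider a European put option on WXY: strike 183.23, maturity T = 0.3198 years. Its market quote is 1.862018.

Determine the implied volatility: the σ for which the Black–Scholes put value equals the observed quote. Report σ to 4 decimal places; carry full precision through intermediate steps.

sigma = 0.2437

At σ = 0.2437 the Black–Scholes value reproduces the quote:
σ√T = 0.2437·√0.3198 = 0.137814
d₁ = (ln(S/K) + (r+σ²/2)T) / (σ√T) = (ln(208.45/183.23) + (0.0665+0.2437²/2)·0.3198) / 0.137814 = (0.128957 + 0.030763) / 0.137814 = 1.158950
d₂ = d₁ − σ√T = 1.158950 − 0.137814 = 1.021136
e^{−rT} = 0.978958
N(−d₁) = 0.123238,  N(−d₂) = 0.153595
V = K·e^{−rT}·N(−d₂) − S·N(−d₁) = 27.551018 − 25.689001 = 1.862018 (the quoted price), and the Black–Scholes price is strictly increasing in σ, so σ is unique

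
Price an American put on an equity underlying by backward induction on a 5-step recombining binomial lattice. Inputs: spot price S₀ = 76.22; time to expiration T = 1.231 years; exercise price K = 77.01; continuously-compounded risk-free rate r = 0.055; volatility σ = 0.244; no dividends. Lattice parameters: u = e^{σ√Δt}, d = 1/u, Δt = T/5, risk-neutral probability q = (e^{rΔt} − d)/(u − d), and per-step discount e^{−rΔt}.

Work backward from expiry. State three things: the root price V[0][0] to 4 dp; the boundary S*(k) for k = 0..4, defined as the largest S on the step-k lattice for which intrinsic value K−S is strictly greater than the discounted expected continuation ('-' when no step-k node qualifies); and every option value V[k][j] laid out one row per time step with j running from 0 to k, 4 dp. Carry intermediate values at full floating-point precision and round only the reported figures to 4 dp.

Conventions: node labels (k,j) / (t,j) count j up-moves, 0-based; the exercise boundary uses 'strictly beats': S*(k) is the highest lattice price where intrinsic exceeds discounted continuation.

price = 6.8876
boundary = - - 59.8287 53.0066 59.8287
tree:
6.8876
11.1021 3.2674
17.1813 5.9102 0.9699
24.0034 10.3363 2.0738 0.0000
30.0476 17.1813 4.4342 0.0000 0.0000
35.4026 24.0034 9.4812 0.0000 0.0000 0.0000

Δt=0.24620  u=1.12870  d=0.88597  q=0.52594  discount=0.98655
step 5 (expiry): payoffs max(K−S,0) = 35.4026 24.0034 9.4812 0.0000 0.0000 0.0000
step 4: (k=4,j=0): S=46.9624, K−S=30.0476, hold=29.0119 ⇒ V=30.0476 exercise | (k=4,j=1): S=59.8287, K−S=17.1813, hold=16.1455 ⇒ V=17.1813 exercise | (k=4,j=2): S=76.2200, K−S=0.7900, hold=4.4342 ⇒ V=4.4342 continue | (k=4,j=3): S=97.1020, K−S=0.0000, hold=0.0000 ⇒ V=0.0000 continue | (k=4,j=4): S=123.7051, K−S=0.0000, hold=0.0000 ⇒ V=0.0000 continue  boundary S*=59.8287
step 3: (k=3,j=0): S=53.0066, K−S=24.0034, hold=22.9677 ⇒ V=24.0034 exercise | (k=3,j=1): S=67.5288, K−S=9.4812, hold=10.3363 ⇒ V=10.3363 continue | (k=3,j=2): S=86.0297, K−S=0.0000, hold=2.0738 ⇒ V=2.0738 continue | (k=3,j=3): S=109.5994, K−S=0.0000, hold=0.0000 ⇒ V=0.0000 continue  boundary S*=53.0066
step 2: (k=2,j=0): S=59.8287, K−S=17.1813, hold=16.5892 ⇒ V=17.1813 exercise | (k=2,j=1): S=76.2200, K−S=0.7900, hold=5.9102 ⇒ V=5.9102 continue | (k=2,j=2): S=97.1020, K−S=0.0000, hold=0.9699 ⇒ V=0.9699 continue  boundary S*=59.8287
step 1: (k=1,j=0): S=67.5288, K−S=9.4812, hold=11.1021 ⇒ V=11.1021 continue | (k=1,j=1): S=86.0297, K−S=0.0000, hold=3.2674 ⇒ V=3.2674 continue  boundary S*=-
step 0: (k=0,j=0): S=76.2200, K−S=0.7900, hold=6.8876 ⇒ V=6.8876 continue  boundary S*=-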